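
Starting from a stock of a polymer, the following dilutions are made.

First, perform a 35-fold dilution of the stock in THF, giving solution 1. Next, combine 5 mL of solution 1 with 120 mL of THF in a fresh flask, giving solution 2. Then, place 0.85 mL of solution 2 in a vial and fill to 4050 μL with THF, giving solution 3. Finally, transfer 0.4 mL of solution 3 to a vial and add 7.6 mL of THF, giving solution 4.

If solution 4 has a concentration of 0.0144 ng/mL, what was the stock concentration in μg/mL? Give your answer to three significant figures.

1.20 μg/mL

Step 1: 35-fold → factor 35
Step 2: 5 mL + 120 mL = 125 mL total → factor 125/5 = 25
Step 3: 0.85 mL brought to 4050 μL → factor 4.05/0.85 = 4.7647
Step 4: 0.4 mL + 7.6 mL = 8 mL total → factor 8/0.4 = 20
Overall dilution factor = 35 × 25 × 4.7647 × 20 = 83382
Stock = 0.0144 ng/mL × 83382 = 1201 ng/mL = 1.20 μg/mL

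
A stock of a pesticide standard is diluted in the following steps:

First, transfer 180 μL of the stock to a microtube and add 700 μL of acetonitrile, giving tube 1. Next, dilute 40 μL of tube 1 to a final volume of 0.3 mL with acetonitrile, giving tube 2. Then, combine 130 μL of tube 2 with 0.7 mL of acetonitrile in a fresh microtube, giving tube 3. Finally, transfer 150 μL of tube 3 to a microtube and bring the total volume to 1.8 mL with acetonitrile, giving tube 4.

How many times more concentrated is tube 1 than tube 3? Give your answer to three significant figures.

47.9

Step 1: 180 μL + 700 μL = 880 μL total → factor 880/180 = 4.8889
Step 2: 40 μL brought to 0.3 mL → factor 300/40 = 7.5
Step 3: 130 μL + 0.7 mL = 830 μL total → factor 830/130 = 6.3846
Dilution factor to tube 1 = 4.8889; to tube 3 = 234.1
[tube 1]/[tube 3] = (factor to tube 3)/(factor to tube 1) = 234.1/4.8889 = 47.9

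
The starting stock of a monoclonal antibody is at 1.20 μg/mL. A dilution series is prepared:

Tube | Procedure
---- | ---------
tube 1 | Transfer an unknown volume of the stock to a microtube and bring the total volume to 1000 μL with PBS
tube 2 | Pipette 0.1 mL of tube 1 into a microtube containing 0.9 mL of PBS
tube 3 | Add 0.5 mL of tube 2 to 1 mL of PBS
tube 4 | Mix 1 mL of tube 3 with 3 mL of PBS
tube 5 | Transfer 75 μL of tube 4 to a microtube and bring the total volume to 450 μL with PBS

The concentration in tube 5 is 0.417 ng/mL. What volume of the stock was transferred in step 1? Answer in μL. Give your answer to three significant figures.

Step 1: v brought to 1000 μL → factor = 1000 μL/v
Step 2: 0.1 mL + 0.9 mL = 1 mL total → factor 1/0.1 = 10
Step 3: 0.5 mL + 1 mL = 1.5 mL total → factor 1.5/0.5 = 3
Step 4: 1 mL + 3 mL = 4 mL total → factor 4/1 = 4
Step 5: 75 μL brought to 450 μL → factor 450/75 = 6
Product of known-step factors = 720
Overall factor = 1.20 μg/mL / (0.417 ng/mL) = 2877.7
Step-1 factor = 2877.7 / 720 = 3.9968
v = 1000 μL / 3.9968 = 250 μL

250 μL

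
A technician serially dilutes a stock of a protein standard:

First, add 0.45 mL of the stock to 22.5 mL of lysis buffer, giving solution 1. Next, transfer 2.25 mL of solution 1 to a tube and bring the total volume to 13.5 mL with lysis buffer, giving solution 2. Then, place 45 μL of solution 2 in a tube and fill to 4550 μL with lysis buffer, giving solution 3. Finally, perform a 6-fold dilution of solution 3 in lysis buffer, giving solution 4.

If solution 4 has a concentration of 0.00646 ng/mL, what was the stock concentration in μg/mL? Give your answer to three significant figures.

Step 1: 0.45 mL + 22.5 mL = 22.95 mL total → factor 22.95/0.45 = 51
Step 2: 2.25 mL brought to 13.5 mL → factor 13.5/2.25 = 6
Step 3: 45 μL brought to 4550 μL → factor 4550/45 = 101.11
Step 4: 6-fold → factor 6
Overall dilution factor = 51 × 6 × 101.11 × 6 = 1.8564 × 10^5
Stock = 0.00646 ng/mL × 1.8564 × 10^5 = 1199 ng/mL = 1.20 μg/mL

1.20 μg/mL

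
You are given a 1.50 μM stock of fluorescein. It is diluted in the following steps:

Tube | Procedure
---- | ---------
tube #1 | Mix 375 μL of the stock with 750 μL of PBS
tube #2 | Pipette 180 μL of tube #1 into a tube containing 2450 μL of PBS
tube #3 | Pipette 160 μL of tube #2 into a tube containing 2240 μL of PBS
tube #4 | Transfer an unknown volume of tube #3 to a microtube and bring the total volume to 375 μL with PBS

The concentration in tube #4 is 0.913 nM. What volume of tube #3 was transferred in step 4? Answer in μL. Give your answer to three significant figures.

150 μL

Step 1: 375 μL + 750 μL = 1125 μL total → factor 1125/375 = 3
Step 2: 180 μL + 2450 μL = 2630 μL total → factor 2630/180 = 14.611
Step 3: 160 μL + 2240 μL = 2400 μL total → factor 2400/160 = 15
Step 4: v brought to 375 μL → factor = 375 μL/v
Product of known-step factors = 657.5
Overall factor = 1.50 μM / (0.913 nM) = 1642.9
Step-4 factor = 1642.9 / 657.5 = 2.4988
v = 375 μL / 2.4988 = 150 μL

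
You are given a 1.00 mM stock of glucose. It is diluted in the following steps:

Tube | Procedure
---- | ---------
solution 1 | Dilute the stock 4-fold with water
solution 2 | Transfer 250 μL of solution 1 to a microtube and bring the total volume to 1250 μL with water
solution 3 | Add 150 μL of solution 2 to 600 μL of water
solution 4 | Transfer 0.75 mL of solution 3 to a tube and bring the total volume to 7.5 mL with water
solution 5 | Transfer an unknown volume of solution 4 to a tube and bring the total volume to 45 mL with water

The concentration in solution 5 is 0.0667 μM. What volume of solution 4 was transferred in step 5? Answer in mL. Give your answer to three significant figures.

3.00 mL

Step 1: 4-fold → factor 4
Step 2: 250 μL brought to 1250 μL → factor 1250/250 = 5
Step 3: 150 μL + 600 μL = 750 μL total → factor 750/150 = 5
Step 4: 0.75 mL brought to 7.5 mL → factor 7.5/0.75 = 10
Step 5: v brought to 45 mL → factor = 45 mL/v
Product of known-step factors = 1000
Overall factor = 1.00 mM / (0.0667 μM) = 14993
Step-5 factor = 14993 / 1000 = 14.993
v = 45 mL / 14.993 = 3.00 mL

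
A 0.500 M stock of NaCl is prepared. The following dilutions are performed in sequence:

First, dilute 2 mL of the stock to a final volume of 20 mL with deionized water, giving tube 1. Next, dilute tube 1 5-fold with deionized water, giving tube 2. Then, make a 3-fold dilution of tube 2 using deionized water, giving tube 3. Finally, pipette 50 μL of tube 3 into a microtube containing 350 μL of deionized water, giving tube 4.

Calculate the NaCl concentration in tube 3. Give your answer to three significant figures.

0.00333 M

Step 1: 2 mL brought to 20 mL → factor 20/2 = 10
Step 2: 5-fold → factor 5
Step 3: 3-fold → factor 3
Dilution factor through tube 3 = 10 × 5 × 3 = 150
[tube 3] = 0.500 M / 150 = 0.00333 M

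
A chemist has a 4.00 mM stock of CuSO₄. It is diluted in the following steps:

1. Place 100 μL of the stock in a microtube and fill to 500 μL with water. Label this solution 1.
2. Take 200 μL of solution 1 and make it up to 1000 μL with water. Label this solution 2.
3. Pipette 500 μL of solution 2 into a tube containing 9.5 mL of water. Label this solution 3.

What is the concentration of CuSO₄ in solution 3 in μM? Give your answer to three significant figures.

8.00 μM

Step 1: 100 μL brought to 500 μL → factor 500/100 = 5
Step 2: 200 μL brought to 1000 μL → factor 1000/200 = 5
Step 3: 500 μL + 9.5 mL = 10000 μL total → factor 10000/500 = 20
Overall dilution factor = 5 × 5 × 20 = 500
Final = 4.00 mM / 500 = 0.008000 mM = 8.00 μM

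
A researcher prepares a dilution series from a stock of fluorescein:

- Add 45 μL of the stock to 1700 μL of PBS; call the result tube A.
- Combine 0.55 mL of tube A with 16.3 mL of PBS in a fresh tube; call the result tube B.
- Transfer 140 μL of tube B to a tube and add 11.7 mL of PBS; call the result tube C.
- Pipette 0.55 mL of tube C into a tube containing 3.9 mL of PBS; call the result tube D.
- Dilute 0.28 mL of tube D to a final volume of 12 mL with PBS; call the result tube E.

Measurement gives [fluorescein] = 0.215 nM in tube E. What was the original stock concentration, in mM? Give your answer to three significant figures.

7.49 mM

Step 1: 45 μL + 1700 μL = 1745 μL total → factor 1745/45 = 38.778
Step 2: 0.55 mL + 16.3 mL = 16.85 mL total → factor 16.85/0.55 = 30.636
Step 3: 140 μL + 11.7 mL = 11840 μL total → factor 11840/140 = 84.571
Step 4: 0.55 mL + 3.9 mL = 4.45 mL total → factor 4.45/0.55 = 8.0909
Step 5: 0.28 mL brought to 12 mL → factor 12/0.28 = 42.857
Overall dilution factor = 38.778 × 30.636 × 84.571 × 8.0909 × 42.857 = 3.4839 × 10^7
Stock = 0.215 nM × 3.4839 × 10^7 = 7.490 × 10^6 nM = 7.49 mM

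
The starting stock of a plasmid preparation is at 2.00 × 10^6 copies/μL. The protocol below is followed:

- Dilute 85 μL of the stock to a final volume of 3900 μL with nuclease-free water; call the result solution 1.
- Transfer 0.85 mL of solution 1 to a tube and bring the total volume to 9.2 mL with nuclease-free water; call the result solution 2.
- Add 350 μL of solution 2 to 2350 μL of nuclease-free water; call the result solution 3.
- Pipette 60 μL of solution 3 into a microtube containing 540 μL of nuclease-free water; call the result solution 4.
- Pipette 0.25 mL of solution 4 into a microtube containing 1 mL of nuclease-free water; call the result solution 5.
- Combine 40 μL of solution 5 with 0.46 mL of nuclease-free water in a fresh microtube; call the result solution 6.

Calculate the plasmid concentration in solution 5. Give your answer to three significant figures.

10.4 copies/μL

Step 1: 85 μL brought to 3900 μL → factor 3900/85 = 45.882
Step 2: 0.85 mL brought to 9.2 mL → factor 9.2/0.85 = 10.824
Step 3: 350 μL + 2350 μL = 2700 μL total → factor 2700/350 = 7.7143
Step 4: 60 μL + 540 μL = 600 μL total → factor 600/60 = 10
Step 5: 0.25 mL + 1 mL = 1.25 mL total → factor 1.25/0.25 = 5
Dilution factor through solution 5 = 45.882 × 10.824 × 7.7143 × 10 × 5 = 1.9155 × 10^5
[solution 5] = 2.00 × 10^6 copies/μL / 1.9155 × 10^5 = 10.4 copies/μL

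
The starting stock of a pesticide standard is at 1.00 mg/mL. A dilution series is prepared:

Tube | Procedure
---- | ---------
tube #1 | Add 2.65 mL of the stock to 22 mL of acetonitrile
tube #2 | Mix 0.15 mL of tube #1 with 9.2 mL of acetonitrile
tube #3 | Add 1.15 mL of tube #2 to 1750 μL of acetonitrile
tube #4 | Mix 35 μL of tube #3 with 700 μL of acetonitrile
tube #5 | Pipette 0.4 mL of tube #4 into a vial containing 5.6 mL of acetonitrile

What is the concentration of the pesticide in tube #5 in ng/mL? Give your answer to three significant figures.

Step 1: 2.65 mL + 22 mL = 24.65 mL total → factor 24.65/2.65 = 9.3019
Step 2: 0.15 mL + 9.2 mL = 9.35 mL total → factor 9.35/0.15 = 62.333
Step 3: 1.15 mL + 1750 μL = 2.9 mL total → factor 2.9/1.15 = 2.5217
Step 4: 35 μL + 700 μL = 735 μL total → factor 735/35 = 21
Step 5: 0.4 mL + 5.6 mL = 6 mL total → factor 6/0.4 = 15
Overall dilution factor = 9.3019 × 62.333 × 2.5217 × 21 × 15 = 4.6058 × 10^5
Final = 1.00 mg/mL / 4.6058 × 10^5 = 2.171 × 10^-6 mg/mL = 2.17 ng/mL

2.17 ng/mL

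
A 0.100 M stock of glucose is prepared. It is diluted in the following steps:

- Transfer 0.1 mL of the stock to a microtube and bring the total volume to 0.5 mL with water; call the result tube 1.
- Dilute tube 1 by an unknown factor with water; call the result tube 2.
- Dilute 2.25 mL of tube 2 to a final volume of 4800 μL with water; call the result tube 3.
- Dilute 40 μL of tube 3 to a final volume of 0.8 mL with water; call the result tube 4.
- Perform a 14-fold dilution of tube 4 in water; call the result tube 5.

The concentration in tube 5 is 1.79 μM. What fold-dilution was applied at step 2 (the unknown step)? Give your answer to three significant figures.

Step 1: 0.1 mL brought to 0.5 mL → factor 0.5/0.1 = 5
Step 2: unknown factor x
Step 3: 2.25 mL brought to 4800 μL → factor 4.8/2.25 = 2.1333
Step 4: 40 μL brought to 0.8 mL → factor 800/40 = 20
Step 5: 14-fold → factor 14
Product of known-step factors = 2986.7
Overall factor = 0.100 M / (1.79 μM) = 55866
x = 55866 / 2986.7 = 18.7

18.7-fold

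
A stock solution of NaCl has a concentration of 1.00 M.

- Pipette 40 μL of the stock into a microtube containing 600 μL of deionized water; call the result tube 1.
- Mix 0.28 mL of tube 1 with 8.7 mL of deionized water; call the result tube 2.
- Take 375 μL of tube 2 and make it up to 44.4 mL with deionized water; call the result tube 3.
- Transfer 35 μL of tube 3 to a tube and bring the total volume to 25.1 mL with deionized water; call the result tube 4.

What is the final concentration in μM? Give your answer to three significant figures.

Step 1: 40 μL + 600 μL = 640 μL total → factor 640/40 = 16
Step 2: 0.28 mL + 8.7 mL = 8.98 mL total → factor 8.98/0.28 = 32.071
Step 3: 375 μL brought to 44.4 mL → factor 44400/375 = 118.4
Step 4: 35 μL brought to 25.1 mL → factor 25100/35 = 717.14
Overall dilution factor = 16 × 32.071 × 118.4 × 717.14 = 4.3571 × 10^7
Final = 1.00 M / 4.3571 × 10^7 = 2.295 × 10^-8 M = 0.0230 μM

0.0230 μM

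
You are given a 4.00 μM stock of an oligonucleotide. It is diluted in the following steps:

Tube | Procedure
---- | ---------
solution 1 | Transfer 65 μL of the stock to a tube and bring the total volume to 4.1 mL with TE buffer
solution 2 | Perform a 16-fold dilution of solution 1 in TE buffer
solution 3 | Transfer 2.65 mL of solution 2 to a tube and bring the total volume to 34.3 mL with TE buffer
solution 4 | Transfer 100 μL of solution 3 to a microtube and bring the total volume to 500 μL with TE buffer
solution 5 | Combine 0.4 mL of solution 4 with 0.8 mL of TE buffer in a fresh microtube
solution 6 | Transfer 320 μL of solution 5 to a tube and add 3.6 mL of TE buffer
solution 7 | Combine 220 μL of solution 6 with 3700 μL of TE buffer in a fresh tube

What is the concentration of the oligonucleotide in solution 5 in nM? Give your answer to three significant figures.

Step 1: 65 μL brought to 4.1 mL → factor 4100/65 = 63.077
Step 2: 16-fold → factor 16
Step 3: 2.65 mL brought to 34.3 mL → factor 34.3/2.65 = 12.943
Step 4: 100 μL brought to 500 μL → factor 500/100 = 5
Step 5: 0.4 mL + 0.8 mL = 1.2 mL total → factor 1.2/0.4 = 3
Dilution factor through solution 5 = 63.077 × 16 × 12.943 × 5 × 3 = 1.9594 × 10^5
[solution 5] = 4.00 μM / 1.9594 × 10^5 = 2.041 × 10^-5 μM = 0.0204 nM

0.0204 nM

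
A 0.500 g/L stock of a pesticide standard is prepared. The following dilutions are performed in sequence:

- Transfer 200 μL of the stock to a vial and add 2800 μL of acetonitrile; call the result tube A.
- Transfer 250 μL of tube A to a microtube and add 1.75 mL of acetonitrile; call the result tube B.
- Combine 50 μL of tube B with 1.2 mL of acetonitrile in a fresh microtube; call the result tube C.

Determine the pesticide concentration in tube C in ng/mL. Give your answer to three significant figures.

167 ng/mL

Step 1: 200 μL + 2800 μL = 3000 μL total → factor 3000/200 = 15
Step 2: 250 μL + 1.75 mL = 2000 μL total → factor 2000/250 = 8
Step 3: 50 μL + 1.2 mL = 1250 μL total → factor 1250/50 = 25
Overall dilution factor = 15 × 8 × 25 = 3000
Final = 0.500 g/L / 3000 = 0.0001667 g/L = 167 ng/mL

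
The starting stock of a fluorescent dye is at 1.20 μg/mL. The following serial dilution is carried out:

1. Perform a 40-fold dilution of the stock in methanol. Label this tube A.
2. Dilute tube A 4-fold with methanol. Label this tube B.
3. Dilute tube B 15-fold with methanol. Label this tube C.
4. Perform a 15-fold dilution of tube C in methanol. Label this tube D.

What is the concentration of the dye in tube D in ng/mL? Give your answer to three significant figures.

0.0333 ng/mL

Step 1: 40-fold → factor 40
Step 2: 4-fold → factor 4
Step 3: 15-fold → factor 15
Step 4: 15-fold → factor 15
Overall dilution factor = 40 × 4 × 15 × 15 = 36000
Final = 1.20 μg/mL / 36000 = 3.333 × 10^-5 μg/mL = 0.0333 ng/mL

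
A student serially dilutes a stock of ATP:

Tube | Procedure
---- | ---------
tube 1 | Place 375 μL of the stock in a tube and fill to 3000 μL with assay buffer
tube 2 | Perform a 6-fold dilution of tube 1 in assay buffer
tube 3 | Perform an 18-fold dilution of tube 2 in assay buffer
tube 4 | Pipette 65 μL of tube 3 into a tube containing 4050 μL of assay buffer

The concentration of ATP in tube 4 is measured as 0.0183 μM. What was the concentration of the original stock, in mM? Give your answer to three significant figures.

1.00 mM

Step 1: 375 μL brought to 3000 μL → factor 3000/375 = 8
Step 2: 6-fold → factor 6
Step 3: 18-fold → factor 18
Step 4: 65 μL + 4050 μL = 4115 μL total → factor 4115/65 = 63.308
Overall dilution factor = 8 × 6 × 18 × 63.308 = 54698
Stock = 0.0183 μM × 54698 = 1001 μM = 1.00 mM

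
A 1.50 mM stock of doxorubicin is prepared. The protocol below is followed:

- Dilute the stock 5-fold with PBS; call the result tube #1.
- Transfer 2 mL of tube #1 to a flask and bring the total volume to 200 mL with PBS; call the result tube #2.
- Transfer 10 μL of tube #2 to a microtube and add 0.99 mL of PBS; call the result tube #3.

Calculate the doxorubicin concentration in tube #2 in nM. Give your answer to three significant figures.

3.00 × 10^3 nM

Step 1: 5-fold → factor 5
Step 2: 2 mL brought to 200 mL → factor 200/2 = 100
Dilution factor through tube #2 = 5 × 100 = 500
[tube #2] = 1.50 mM / 500 = 0.003000 mM = 3.00 × 10^3 nM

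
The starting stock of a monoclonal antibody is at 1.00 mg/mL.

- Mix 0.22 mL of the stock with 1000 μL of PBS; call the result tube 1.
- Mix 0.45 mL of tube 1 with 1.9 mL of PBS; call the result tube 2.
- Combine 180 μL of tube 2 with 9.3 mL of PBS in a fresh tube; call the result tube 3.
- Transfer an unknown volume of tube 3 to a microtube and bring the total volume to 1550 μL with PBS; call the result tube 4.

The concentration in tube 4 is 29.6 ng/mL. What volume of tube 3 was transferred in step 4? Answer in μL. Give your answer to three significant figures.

Step 1: 0.22 mL + 1000 μL = 1.22 mL total → factor 1.22/0.22 = 5.5455
Step 2: 0.45 mL + 1.9 mL = 2.35 mL total → factor 2.35/0.45 = 5.2222
Step 3: 180 μL + 9.3 mL = 9480 μL total → factor 9480/180 = 52.667
Step 4: v brought to 1550 μL → factor = 1550 μL/v
Product of known-step factors = 1525.2
Overall factor = 1.00 mg/mL / (29.6 ng/mL) = 33784
Step-4 factor = 33784 / 1525.2 = 22.15
v = 1550 μL / 22.15 = 70.0 μL

70.0 μL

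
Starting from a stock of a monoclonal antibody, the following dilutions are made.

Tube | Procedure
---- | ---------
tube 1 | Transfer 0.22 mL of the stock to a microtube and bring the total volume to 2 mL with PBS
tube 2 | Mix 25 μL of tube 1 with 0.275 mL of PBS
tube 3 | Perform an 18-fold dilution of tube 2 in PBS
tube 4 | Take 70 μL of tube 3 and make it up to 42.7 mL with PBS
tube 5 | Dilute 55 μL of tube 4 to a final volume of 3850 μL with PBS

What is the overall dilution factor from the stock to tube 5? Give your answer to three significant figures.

8.38 × 10^7

Step 1: 0.22 mL brought to 2 mL → factor 2/0.22 = 9.0909
Step 2: 25 μL + 0.275 mL = 300 μL total → factor 300/25 = 12
Step 3: 18-fold → factor 18
Step 4: 70 μL brought to 42.7 mL → factor 42700/70 = 610
Step 5: 55 μL brought to 3850 μL → factor 3850/55 = 70
Overall dilution factor = 9.0909 × 12 × 18 × 610 × 70 = 8.3847 × 10^7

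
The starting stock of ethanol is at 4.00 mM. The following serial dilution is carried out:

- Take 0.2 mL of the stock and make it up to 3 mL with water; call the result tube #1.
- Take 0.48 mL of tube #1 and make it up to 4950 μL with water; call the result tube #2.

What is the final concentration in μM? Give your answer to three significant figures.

25.9 μM

Step 1: 0.2 mL brought to 3 mL → factor 3/0.2 = 15
Step 2: 0.48 mL brought to 4950 μL → factor 4.95/0.48 = 10.312
Overall dilution factor = 15 × 10.312 = 154.69
Final = 4.00 mM / 154.69 = 0.02586 mM = 25.9 μM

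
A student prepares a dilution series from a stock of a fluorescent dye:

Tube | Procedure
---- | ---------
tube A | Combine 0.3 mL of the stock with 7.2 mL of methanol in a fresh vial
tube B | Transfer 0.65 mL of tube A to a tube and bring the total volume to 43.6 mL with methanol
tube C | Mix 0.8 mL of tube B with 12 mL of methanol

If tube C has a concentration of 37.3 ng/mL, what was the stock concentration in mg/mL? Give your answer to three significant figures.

Step 1: 0.3 mL + 7.2 mL = 7.5 mL total → factor 7.5/0.3 = 25
Step 2: 0.65 mL brought to 43.6 mL → factor 43.6/0.65 = 67.077
Step 3: 0.8 mL + 12 mL = 12.8 mL total → factor 12.8/0.8 = 16
Overall dilution factor = 25 × 67.077 × 16 = 26831
Stock = 37.3 ng/mL × 26831 = 1.001 × 10^6 ng/mL = 1.00 mg/mL

1.00 mg/mL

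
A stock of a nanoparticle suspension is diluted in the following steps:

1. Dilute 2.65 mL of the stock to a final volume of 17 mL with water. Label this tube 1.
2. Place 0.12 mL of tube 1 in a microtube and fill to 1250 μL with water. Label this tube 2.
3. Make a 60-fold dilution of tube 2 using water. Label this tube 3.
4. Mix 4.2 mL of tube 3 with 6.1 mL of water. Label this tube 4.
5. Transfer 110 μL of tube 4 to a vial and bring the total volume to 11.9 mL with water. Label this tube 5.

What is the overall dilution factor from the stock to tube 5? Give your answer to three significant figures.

1.06 × 10^6

Step 1: 2.65 mL brought to 17 mL → factor 17/2.65 = 6.4151
Step 2: 0.12 mL brought to 1250 μL → factor 1.25/0.12 = 10.417
Step 3: 60-fold → factor 60
Step 4: 4.2 mL + 6.1 mL = 10.3 mL total → factor 10.3/4.2 = 2.4524
Step 5: 110 μL brought to 11.9 mL → factor 11900/110 = 108.18
Overall dilution factor = 6.4151 × 10.417 × 60 × 2.4524 × 108.18 = 1.0637 × 10^6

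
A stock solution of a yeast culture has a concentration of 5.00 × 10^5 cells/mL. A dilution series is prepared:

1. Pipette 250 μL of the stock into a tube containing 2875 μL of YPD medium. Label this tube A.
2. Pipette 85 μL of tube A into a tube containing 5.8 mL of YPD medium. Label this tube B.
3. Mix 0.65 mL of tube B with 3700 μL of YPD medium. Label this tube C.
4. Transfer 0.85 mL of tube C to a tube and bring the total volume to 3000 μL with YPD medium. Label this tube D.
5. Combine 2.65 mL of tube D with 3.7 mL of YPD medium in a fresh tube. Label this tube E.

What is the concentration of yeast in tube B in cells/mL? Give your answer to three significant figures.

Step 1: 250 μL + 2875 μL = 3125 μL total → factor 3125/250 = 12.5
Step 2: 85 μL + 5.8 mL = 5885 μL total → factor 5885/85 = 69.235
Dilution factor through tube B = 12.5 × 69.235 = 865.44
[tube B] = 5.00 × 10^5 cells/mL / 865.44 = 578 cells/mL

578 cells/mL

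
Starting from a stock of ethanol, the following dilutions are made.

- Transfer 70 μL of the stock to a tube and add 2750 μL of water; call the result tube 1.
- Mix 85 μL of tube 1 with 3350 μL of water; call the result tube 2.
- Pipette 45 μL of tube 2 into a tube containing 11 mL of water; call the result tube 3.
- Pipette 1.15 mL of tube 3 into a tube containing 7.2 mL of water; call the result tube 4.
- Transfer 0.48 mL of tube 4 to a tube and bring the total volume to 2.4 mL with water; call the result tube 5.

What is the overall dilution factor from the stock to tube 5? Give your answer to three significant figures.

Step 1: 70 μL + 2750 μL = 2820 μL total → factor 2820/70 = 40.286
Step 2: 85 μL + 3350 μL = 3435 μL total → factor 3435/85 = 40.412
Step 3: 45 μL + 11 mL = 11045 μL total → factor 11045/45 = 245.44
Step 4: 1.15 mL + 7.2 mL = 8.35 mL total → factor 8.35/1.15 = 7.2609
Step 5: 0.48 mL brought to 2.4 mL → factor 2.4/0.48 = 5
Overall dilution factor = 40.286 × 40.412 × 245.44 × 7.2609 × 5 = 1.4507 × 10^7

1.45 × 10^7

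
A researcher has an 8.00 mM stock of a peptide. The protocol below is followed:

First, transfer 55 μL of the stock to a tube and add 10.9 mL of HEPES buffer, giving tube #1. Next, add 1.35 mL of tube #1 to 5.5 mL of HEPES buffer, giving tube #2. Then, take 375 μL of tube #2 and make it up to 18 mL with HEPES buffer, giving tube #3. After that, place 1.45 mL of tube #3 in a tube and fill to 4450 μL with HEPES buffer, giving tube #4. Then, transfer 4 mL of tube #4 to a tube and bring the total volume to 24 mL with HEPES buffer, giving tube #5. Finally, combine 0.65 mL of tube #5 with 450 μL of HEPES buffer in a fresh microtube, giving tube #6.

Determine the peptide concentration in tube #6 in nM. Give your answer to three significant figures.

Step 1: 55 μL + 10.9 mL = 10955 μL total → factor 10955/55 = 199.18
Step 2: 1.35 mL + 5.5 mL = 6.85 mL total → factor 6.85/1.35 = 5.0741
Step 3: 375 μL brought to 18 mL → factor 18000/375 = 48
Step 4: 1.45 mL brought to 4450 μL → factor 4.45/1.45 = 3.069
Step 5: 4 mL brought to 24 mL → factor 24/4 = 6
Step 6: 0.65 mL + 450 μL = 1.1 mL total → factor 1.1/0.65 = 1.6923
Overall dilution factor = 199.18 × 5.0741 × 48 × 3.069 × 6 × 1.6923 = 1.5117 × 10^6
Final = 8.00 mM / 1.5117 × 10^6 = 5.292 × 10^-6 mM = 5.29 nM

5.29 nM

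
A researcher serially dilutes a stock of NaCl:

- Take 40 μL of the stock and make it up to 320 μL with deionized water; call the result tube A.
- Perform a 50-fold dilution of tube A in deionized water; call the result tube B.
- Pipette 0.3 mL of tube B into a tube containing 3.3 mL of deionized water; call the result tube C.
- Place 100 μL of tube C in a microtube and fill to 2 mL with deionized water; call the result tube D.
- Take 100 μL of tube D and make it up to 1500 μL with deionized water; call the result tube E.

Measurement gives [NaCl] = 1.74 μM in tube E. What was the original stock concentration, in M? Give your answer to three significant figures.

Step 1: 40 μL brought to 320 μL → factor 320/40 = 8
Step 2: 50-fold → factor 50
Step 3: 0.3 mL + 3.3 mL = 3.6 mL total → factor 3.6/0.3 = 12
Step 4: 100 μL brought to 2 mL → factor 2000/100 = 20
Step 5: 100 μL brought to 1500 μL → factor 1500/100 = 15
Overall dilution factor = 8 × 50 × 12 × 20 × 15 = 1.44 × 10^6
Stock = 1.74 μM × 1.44 × 10^6 = 2.506 × 10^6 μM = 2.51 M

2.51 M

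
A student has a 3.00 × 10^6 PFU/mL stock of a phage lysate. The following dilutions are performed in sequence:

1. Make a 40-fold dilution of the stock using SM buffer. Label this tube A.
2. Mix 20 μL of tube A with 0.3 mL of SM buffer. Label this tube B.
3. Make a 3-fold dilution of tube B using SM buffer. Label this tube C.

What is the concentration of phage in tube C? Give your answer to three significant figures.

Step 1: 40-fold → factor 40
Step 2: 20 μL + 0.3 mL = 320 μL total → factor 320/20 = 16
Step 3: 3-fold → factor 3
Overall dilution factor = 40 × 16 × 3 = 1920
Final = 3.00 × 10^6 PFU/mL / 1920 = 1.56 × 10^3 PFU/mL

1.56 × 10^3 PFU/mL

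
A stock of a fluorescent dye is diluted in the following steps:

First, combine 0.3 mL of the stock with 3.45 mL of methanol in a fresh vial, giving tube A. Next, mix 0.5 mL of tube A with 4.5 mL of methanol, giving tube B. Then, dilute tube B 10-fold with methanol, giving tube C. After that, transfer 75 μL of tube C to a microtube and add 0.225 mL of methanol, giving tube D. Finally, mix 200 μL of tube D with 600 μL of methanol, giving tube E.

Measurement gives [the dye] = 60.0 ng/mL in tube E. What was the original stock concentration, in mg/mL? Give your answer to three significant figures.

1.20 mg/mL

Step 1: 0.3 mL + 3.45 mL = 3.75 mL total → factor 3.75/0.3 = 12.5
Step 2: 0.5 mL + 4.5 mL = 5 mL total → factor 5/0.5 = 10
Step 3: 10-fold → factor 10
Step 4: 75 μL + 0.225 mL = 300 μL total → factor 300/75 = 4
Step 5: 200 μL + 600 μL = 800 μL total → factor 800/200 = 4
Overall dilution factor = 12.5 × 10 × 10 × 4 × 4 = 20000
Stock = 60.0 ng/mL × 20000 = 1.200 × 10^6 ng/mL = 1.20 mg/mL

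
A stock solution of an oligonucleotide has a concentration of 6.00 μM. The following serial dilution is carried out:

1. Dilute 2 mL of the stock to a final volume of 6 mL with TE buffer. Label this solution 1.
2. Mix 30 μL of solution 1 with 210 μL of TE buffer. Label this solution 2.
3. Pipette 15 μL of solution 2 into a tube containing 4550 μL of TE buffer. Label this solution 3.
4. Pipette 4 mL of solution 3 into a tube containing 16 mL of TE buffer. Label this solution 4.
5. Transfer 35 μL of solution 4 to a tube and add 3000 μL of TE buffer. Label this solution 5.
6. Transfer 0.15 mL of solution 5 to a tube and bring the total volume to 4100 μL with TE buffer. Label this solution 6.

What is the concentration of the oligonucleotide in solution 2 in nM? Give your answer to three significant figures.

250 nM

Step 1: 2 mL brought to 6 mL → factor 6/2 = 3
Step 2: 30 μL + 210 μL = 240 μL total → factor 240/30 = 8
Dilution factor through solution 2 = 3 × 8 = 24
[solution 2] = 6.00 μM / 24 = 0.2500 μM = 250 nM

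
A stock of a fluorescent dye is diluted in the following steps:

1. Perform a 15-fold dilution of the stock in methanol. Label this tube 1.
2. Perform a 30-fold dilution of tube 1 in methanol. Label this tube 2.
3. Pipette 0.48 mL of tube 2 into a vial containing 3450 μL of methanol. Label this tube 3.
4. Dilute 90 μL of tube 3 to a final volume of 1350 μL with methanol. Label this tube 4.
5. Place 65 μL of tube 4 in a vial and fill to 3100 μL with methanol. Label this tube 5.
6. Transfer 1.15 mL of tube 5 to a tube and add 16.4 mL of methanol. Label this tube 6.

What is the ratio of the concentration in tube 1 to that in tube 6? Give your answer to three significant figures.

Step 1: 15-fold → factor 15
Step 2: 30-fold → factor 30
Step 3: 0.48 mL + 3450 μL = 3.93 mL total → factor 3.93/0.48 = 8.1875
Step 4: 90 μL brought to 1350 μL → factor 1350/90 = 15
Step 5: 65 μL brought to 3100 μL → factor 3100/65 = 47.692
Step 6: 1.15 mL + 16.4 mL = 17.55 mL total → factor 17.55/1.15 = 15.261
Dilution factor to tube 1 = 15; to tube 6 = 4.0224 × 10^7
[tube 1]/[tube 6] = (factor to tube 6)/(factor to tube 1) = 4.0224 × 10^7/15 = 2.68 × 10^6

2.68 × 10^6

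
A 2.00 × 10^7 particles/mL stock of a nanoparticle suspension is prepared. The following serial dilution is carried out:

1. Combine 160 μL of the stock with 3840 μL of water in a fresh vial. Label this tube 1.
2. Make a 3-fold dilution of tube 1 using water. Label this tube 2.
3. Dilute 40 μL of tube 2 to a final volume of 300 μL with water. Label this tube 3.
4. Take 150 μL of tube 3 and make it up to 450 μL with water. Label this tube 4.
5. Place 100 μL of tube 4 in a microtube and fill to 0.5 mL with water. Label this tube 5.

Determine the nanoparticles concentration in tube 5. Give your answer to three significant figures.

Step 1: 160 μL + 3840 μL = 4000 μL total → factor 4000/160 = 25
Step 2: 3-fold → factor 3
Step 3: 40 μL brought to 300 μL → factor 300/40 = 7.5
Step 4: 150 μL brought to 450 μL → factor 450/150 = 3
Step 5: 100 μL brought to 0.5 mL → factor 500/100 = 5
Overall dilution factor = 25 × 3 × 7.5 × 3 × 5 = 8437.5
Final = 2.00 × 10^7 particles/mL / 8437.5 = 2.37 × 10^3 particles/mL

2.37 × 10^3 particles/mL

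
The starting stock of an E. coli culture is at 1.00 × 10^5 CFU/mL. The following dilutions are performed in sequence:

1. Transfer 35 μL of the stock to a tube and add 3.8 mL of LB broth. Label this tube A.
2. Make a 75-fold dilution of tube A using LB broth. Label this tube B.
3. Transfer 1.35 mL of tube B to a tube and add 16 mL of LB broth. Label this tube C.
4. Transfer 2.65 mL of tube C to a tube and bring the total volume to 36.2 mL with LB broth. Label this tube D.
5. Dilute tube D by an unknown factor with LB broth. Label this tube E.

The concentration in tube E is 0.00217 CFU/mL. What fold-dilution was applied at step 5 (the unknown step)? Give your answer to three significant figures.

31.9-fold

Step 1: 35 μL + 3.8 mL = 3835 μL total → factor 3835/35 = 109.57
Step 2: 75-fold → factor 75
Step 3: 1.35 mL + 16 mL = 17.35 mL total → factor 17.35/1.35 = 12.852
Step 4: 2.65 mL brought to 36.2 mL → factor 36.2/2.65 = 13.66
Step 5: unknown factor x
Product of known-step factors = 1.4427 × 10^6
Overall factor = 1.00 × 10^5 CFU/mL / (0.00217 CFU/mL) = 4.6083 × 10^7
x = 4.6083 × 10^7 / 1.4427 × 10^6 = 31.9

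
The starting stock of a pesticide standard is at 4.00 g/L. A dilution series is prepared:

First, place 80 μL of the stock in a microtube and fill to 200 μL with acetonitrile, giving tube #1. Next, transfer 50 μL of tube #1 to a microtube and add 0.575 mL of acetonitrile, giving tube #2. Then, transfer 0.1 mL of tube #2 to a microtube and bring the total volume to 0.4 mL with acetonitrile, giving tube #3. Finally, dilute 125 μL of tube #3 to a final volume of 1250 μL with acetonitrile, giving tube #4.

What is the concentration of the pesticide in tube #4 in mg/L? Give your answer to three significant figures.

Step 1: 80 μL brought to 200 μL → factor 200/80 = 2.5
Step 2: 50 μL + 0.575 mL = 625 μL total → factor 625/50 = 12.5
Step 3: 0.1 mL brought to 0.4 mL → factor 0.4/0.1 = 4
Step 4: 125 μL brought to 1250 μL → factor 1250/125 = 10
Overall dilution factor = 2.5 × 12.5 × 4 × 10 = 1250
Final = 4.00 g/L / 1250 = 0.003200 g/L = 3.20 mg/L

3.20 mg/L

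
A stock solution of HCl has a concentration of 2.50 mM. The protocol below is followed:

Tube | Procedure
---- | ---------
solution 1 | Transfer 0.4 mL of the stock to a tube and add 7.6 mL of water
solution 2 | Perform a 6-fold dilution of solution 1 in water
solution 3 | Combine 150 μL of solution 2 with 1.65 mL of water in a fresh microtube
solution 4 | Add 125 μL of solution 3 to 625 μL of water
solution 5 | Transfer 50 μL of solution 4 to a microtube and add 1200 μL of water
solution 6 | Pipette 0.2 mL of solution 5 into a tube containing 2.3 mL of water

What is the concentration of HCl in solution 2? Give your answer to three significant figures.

Step 1: 0.4 mL + 7.6 mL = 8 mL total → factor 8/0.4 = 20
Step 2: 6-fold → factor 6
Dilution factor through solution 2 = 20 × 6 = 120
[solution 2] = 2.50 mM / 120 = 0.0208 mM

0.0208 mM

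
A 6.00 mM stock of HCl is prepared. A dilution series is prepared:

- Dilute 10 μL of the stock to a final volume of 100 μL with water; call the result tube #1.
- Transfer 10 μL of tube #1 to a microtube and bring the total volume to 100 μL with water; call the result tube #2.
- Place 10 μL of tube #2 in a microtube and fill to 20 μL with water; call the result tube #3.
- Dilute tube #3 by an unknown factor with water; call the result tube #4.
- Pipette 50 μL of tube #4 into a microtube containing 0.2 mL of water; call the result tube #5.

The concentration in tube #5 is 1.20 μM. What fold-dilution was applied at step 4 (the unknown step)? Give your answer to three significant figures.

5.00-fold

Step 1: 10 μL brought to 100 μL → factor 100/10 = 10
Step 2: 10 μL brought to 100 μL → factor 100/10 = 10
Step 3: 10 μL brought to 20 μL → factor 20/10 = 2
Step 4: unknown factor x
Step 5: 50 μL + 0.2 mL = 250 μL total → factor 250/50 = 5
Product of known-step factors = 1000
Overall factor = 6.00 mM / (1.20 μM) = 5000
x = 5000 / 1000 = 5.00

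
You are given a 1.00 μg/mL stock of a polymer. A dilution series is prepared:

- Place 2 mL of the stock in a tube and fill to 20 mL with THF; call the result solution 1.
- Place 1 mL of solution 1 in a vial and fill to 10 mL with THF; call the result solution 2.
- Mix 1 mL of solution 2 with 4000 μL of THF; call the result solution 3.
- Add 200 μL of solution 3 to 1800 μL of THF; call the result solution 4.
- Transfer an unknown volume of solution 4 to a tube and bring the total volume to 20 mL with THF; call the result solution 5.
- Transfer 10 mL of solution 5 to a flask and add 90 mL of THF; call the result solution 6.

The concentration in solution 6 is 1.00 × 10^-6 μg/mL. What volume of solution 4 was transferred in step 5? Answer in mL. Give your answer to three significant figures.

Step 1: 2 mL brought to 20 mL → factor 20/2 = 10
Step 2: 1 mL brought to 10 mL → factor 10/1 = 10
Step 3: 1 mL + 4000 μL = 5 mL total → factor 5/1 = 5
Step 4: 200 μL + 1800 μL = 2000 μL total → factor 2000/200 = 10
Step 5: v brought to 20 mL → factor = 20 mL/v
Step 6: 10 mL + 90 mL = 100 mL total → factor 100/10 = 10
Product of known-step factors = 50000
Overall factor = 1.00 μg/mL / (1.00 × 10^-6 μg/mL) = 1 × 10^6
Step-5 factor = 1 × 10^6 / 50000 = 20
v = 20 mL / 20 = 1.00 mL

1.00 mL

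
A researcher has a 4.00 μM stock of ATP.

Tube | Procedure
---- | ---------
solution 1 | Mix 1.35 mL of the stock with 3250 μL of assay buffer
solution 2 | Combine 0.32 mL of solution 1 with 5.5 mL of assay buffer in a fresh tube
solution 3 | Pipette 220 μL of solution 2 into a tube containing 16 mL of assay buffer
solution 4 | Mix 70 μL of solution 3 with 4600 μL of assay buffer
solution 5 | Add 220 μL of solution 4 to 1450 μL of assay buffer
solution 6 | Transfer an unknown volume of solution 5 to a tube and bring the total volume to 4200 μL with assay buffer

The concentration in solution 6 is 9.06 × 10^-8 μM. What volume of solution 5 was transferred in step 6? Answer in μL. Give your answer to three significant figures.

220 μL

Step 1: 1.35 mL + 3250 μL = 4.6 mL total → factor 4.6/1.35 = 3.4074
Step 2: 0.32 mL + 5.5 mL = 5.82 mL total → factor 5.82/0.32 = 18.188
Step 3: 220 μL + 16 mL = 16220 μL total → factor 16220/220 = 73.727
Step 4: 70 μL + 4600 μL = 4670 μL total → factor 4670/70 = 66.714
Step 5: 220 μL + 1450 μL = 1670 μL total → factor 1670/220 = 7.5909
Step 6: v brought to 4200 μL → factor = 4200 μL/v
Product of known-step factors = 2.3139 × 10^6
Overall factor = 4.00 μM / (9.06 × 10^-8 μM) = 4.415 × 10^7
Step-6 factor = 4.415 × 10^7 / 2.3139 × 10^6 = 19.081
v = 4200 μL / 19.081 = 220 μL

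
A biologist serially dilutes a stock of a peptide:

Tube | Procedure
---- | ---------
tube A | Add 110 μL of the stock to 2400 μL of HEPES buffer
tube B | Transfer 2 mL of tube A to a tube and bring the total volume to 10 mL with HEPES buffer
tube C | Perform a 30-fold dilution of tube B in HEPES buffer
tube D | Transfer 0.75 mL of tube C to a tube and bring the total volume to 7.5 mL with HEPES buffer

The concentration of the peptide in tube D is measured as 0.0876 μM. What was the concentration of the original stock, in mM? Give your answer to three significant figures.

Step 1: 110 μL + 2400 μL = 2510 μL total → factor 2510/110 = 22.818
Step 2: 2 mL brought to 10 mL → factor 10/2 = 5
Step 3: 30-fold → factor 30
Step 4: 0.75 mL brought to 7.5 mL → factor 7.5/0.75 = 10
Overall dilution factor = 22.818 × 5 × 30 × 10 = 34227
Stock = 0.0876 μM × 34227 = 2998 μM = 3.00 mM

3.00 mM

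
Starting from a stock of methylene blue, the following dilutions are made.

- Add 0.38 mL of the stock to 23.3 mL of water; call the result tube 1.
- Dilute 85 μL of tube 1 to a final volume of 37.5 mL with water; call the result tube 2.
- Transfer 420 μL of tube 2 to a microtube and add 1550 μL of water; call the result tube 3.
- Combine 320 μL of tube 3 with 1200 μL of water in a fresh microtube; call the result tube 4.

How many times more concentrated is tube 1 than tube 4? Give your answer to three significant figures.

Step 1: 0.38 mL + 23.3 mL = 23.68 mL total → factor 23.68/0.38 = 62.316
Step 2: 85 μL brought to 37.5 mL → factor 37500/85 = 441.18
Step 3: 420 μL + 1550 μL = 1970 μL total → factor 1970/420 = 4.6905
Step 4: 320 μL + 1200 μL = 1520 μL total → factor 1520/320 = 4.75
Dilution factor to tube 1 = 62.316; to tube 4 = 6.1252 × 10^5
[tube 1]/[tube 4] = (factor to tube 4)/(factor to tube 1) = 6.1252 × 10^5/62.316 = 9.83 × 10^3

9.83 × 10^3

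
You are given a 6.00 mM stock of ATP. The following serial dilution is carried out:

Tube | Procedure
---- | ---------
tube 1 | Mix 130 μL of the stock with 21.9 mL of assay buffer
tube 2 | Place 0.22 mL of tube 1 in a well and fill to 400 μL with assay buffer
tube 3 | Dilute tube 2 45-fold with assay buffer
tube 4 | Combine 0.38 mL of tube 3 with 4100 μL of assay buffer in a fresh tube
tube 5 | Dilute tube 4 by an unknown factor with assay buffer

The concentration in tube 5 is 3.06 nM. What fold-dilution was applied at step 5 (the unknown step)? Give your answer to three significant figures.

Step 1: 130 μL + 21.9 mL = 22030 μL total → factor 22030/130 = 169.46
Step 2: 0.22 mL brought to 400 μL → factor 0.4/0.22 = 1.8182
Step 3: 45-fold → factor 45
Step 4: 0.38 mL + 4100 μL = 4.48 mL total → factor 4.48/0.38 = 11.789
Step 5: unknown factor x
Product of known-step factors = 1.6346 × 10^5
Overall factor = 6.00 mM / (3.06 nM) = 1.9608 × 10^6
x = 1.9608 × 10^6 / 1.6346 × 10^5 = 12.0

12.0-fold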